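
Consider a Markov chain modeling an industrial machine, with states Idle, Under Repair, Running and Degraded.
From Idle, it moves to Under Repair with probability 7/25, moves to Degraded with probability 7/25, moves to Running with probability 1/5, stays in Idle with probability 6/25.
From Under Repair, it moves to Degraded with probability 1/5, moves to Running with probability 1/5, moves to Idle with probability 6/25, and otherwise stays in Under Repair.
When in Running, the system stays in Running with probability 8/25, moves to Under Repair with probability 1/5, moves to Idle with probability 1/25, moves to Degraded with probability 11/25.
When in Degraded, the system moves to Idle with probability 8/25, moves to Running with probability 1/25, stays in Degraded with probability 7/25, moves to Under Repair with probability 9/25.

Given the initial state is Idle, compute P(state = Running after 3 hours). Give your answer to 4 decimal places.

Propagate the distribution vector 3 hours from Idle.
After 0 hours: (1.0000, 0.0000, 0.0000, 0.0000)
After 1 hour: (0.2400, 0.2800, 0.2000, 0.2800)
After 2 hours: (0.2224, 0.3088, 0.1792, 0.2896)
After 3 hours: (0.2273, 0.3135, 0.1752, 0.2840)
P(in Running after 3 hours) = 0.1752

0.1752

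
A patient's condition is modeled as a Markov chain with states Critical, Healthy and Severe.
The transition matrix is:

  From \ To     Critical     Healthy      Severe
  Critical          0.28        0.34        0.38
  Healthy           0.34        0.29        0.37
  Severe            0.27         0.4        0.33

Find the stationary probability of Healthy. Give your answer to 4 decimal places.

0.3443

Let the stationary distribution be π with π = πP and π_1 + π_2 + π_3 = 1.
π_1 = 0.28·π_1 + 0.34·π_2 + 0.27·π_3
π_2 = 0.34·π_1 + 0.29·π_2 + 0.4·π_3
Solving with the normalization constraint gives π = (0.2971, 0.3443, 0.3586).
So the stationary probability of Healthy is 0.3443.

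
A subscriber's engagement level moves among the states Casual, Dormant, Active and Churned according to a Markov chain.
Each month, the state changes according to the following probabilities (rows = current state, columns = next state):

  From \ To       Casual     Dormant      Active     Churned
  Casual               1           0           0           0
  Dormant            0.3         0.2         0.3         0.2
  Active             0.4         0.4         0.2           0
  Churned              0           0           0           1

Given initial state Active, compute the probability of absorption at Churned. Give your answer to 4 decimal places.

0.1538

Let h(s) be the probability of absorption at Churned starting from transient state s. Then h(Churned) = 1 and h(Casual) = 0. By first-step analysis:
h(Dormant) = 0.3·0 + 0.2·h(Dormant) + 0.3·h(Active) + 0.2·1
h(Active) = 0.4·0 + 0.4·h(Dormant) + 0.2·h(Active)
Solving: h(Dormant) = 0.3077, h(Active) = 0.1538.
Starting from Active, the probability is 0.1538.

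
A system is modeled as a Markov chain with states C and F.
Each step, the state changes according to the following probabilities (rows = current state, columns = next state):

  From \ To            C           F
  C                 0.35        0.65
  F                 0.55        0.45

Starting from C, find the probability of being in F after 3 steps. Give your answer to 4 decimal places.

Propagate the distribution vector 3 steps from C.
After 0 steps: (1.0000, 0.0000)
After 1 step: (0.3500, 0.6500)
After 2 steps: (0.4800, 0.5200)
After 3 steps: (0.4540, 0.5460)
P(in F after 3 steps) = 0.5460

0.5460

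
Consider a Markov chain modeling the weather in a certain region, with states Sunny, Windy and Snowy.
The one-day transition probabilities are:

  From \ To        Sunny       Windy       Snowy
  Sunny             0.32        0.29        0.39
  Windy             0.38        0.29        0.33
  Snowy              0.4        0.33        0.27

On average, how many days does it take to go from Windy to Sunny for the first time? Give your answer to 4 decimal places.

2.5892

Let t(s) be the expected number of days to first reach Sunny from state s, with t(Sunny) = 0. Conditioning on the first day:
t(Windy) = 1 + 0.29·t(Windy) + 0.33·t(Snowy)
t(Snowy) = 1 + 0.33·t(Windy) + 0.27·t(Snowy)
Solving: t(Windy) = 2.5892, t(Snowy) = 2.5403.
Expected days from Windy to Sunny: 2.5892.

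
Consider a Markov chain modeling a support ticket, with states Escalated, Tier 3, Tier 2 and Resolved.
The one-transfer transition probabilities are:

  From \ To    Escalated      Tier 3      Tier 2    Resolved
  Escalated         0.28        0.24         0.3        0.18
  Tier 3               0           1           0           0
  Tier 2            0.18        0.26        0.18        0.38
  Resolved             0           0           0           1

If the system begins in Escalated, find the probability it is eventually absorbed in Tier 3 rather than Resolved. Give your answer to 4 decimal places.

0.5123

Let h(s) be the probability of absorption at Tier 3 starting from transient state s. Then h(Tier 3) = 1 and h(Resolved) = 0. By first-step analysis:
h(Escalated) = 0.28·h(Escalated) + 0.24·1 + 0.3·h(Tier 2) + 0.18·0
h(Tier 2) = 0.18·h(Escalated) + 0.26·1 + 0.18·h(Tier 2) + 0.38·0
Solving: h(Escalated) = 0.5123, h(Tier 2) = 0.4295.
Starting from Escalated, the probability is 0.5123.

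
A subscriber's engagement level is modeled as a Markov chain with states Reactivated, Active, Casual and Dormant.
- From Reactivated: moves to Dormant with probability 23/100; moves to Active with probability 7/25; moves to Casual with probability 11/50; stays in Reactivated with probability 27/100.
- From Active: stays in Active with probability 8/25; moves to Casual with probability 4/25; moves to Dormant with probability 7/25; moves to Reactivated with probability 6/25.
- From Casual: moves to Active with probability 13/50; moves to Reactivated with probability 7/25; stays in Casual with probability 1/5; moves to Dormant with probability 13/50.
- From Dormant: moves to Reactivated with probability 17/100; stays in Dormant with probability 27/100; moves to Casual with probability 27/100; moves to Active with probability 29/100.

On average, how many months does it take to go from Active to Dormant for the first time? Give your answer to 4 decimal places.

3.7936

Let t(s) be the expected number of months to first reach Dormant from state s, with t(Dormant) = 0. Conditioning on the first month:
t(Reactivated) = 1 + 0.27·t(Reactivated) + 0.28·t(Active) + 0.22·t(Casual)
t(Active) = 1 + 0.24·t(Reactivated) + 0.32·t(Active) + 0.16·t(Casual)
t(Casual) = 1 + 0.28·t(Reactivated) + 0.26·t(Active) + 0.2·t(Casual)
Solving: t(Reactivated) = 3.9946, t(Active) = 3.7936, t(Casual) = 3.8810.
Expected months from Active to Dormant: 3.7936.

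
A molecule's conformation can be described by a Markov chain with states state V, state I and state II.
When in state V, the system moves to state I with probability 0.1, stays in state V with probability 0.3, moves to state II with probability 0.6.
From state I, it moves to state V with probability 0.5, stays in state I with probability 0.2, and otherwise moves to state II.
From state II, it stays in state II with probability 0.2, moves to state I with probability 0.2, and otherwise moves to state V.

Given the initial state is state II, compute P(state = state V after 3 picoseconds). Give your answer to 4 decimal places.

Propagate the distribution vector 3 picoseconds from state II.
After 0 picoseconds: (0.0000, 0.0000, 1.0000)
After 1 picosecond: (0.6000, 0.2000, 0.2000)
After 2 picoseconds: (0.4000, 0.1400, 0.4600)
After 3 picoseconds: (0.4660, 0.1600, 0.3740)
P(in state V after 3 picoseconds) = 0.4660

0.4660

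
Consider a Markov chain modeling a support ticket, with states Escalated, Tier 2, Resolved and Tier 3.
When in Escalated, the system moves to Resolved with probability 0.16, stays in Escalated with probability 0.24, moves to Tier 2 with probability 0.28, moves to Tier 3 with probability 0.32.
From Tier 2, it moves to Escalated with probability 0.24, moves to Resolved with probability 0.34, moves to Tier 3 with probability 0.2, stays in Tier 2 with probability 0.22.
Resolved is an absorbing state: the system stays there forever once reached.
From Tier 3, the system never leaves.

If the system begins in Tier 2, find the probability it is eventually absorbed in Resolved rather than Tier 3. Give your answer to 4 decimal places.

0.5647

Let h(s) be the probability of absorption at Resolved starting from transient state s. Then h(Resolved) = 1 and h(Tier 3) = 0. By first-step analysis:
h(Escalated) = 0.24·h(Escalated) + 0.28·h(Tier 2) + 0.16·1 + 0.32·0
h(Tier 2) = 0.24·h(Escalated) + 0.22·h(Tier 2) + 0.34·1 + 0.2·0
Solving: h(Escalated) = 0.4186, h(Tier 2) = 0.5647.
Starting from Tier 2, the probability is 0.5647.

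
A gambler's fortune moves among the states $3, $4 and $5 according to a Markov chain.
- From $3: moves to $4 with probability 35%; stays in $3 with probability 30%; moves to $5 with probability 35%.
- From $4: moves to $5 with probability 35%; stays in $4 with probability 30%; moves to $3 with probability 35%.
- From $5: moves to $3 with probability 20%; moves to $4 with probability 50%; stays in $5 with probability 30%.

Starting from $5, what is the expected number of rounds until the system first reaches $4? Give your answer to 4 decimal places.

Let t(s) be the expected number of rounds to first reach $4 from state s, with t($4) = 0. Conditioning on the first round:
t($3) = 1 + 0.3·t($3) + 0.35·t($5)
t($5) = 1 + 0.2·t($3) + 0.3·t($5)
Solving: t($3) = 2.5000, t($5) = 2.1429.
Expected rounds from $5 to $4: 2.1429.

2.1429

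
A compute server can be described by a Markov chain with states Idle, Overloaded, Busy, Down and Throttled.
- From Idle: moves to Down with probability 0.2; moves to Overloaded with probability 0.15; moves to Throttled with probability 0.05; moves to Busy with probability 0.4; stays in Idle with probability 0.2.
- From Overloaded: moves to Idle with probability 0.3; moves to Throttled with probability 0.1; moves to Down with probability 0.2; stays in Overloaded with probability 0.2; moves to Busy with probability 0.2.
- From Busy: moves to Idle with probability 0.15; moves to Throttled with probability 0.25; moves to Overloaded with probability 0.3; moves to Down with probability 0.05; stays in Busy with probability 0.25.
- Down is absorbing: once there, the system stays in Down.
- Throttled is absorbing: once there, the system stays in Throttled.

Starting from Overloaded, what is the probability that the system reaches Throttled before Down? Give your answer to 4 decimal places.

0.4415

Let h(s) be the probability of absorption at Throttled starting from transient state s. Then h(Throttled) = 1 and h(Down) = 0. By first-step analysis:
h(Idle) = 0.2·h(Idle) + 0.15·h(Overloaded) + 0.4·h(Busy) + 0.2·0 + 0.05·1
h(Overloaded) = 0.3·h(Idle) + 0.2·h(Overloaded) + 0.2·h(Busy) + 0.2·0 + 0.1·1
h(Busy) = 0.15·h(Idle) + 0.3·h(Overloaded) + 0.25·h(Busy) + 0.05·0 + 0.25·1
Solving: h(Idle) = 0.4447, h(Overloaded) = 0.4415, h(Busy) = 0.5989.
Starting from Overloaded, the probability is 0.4415.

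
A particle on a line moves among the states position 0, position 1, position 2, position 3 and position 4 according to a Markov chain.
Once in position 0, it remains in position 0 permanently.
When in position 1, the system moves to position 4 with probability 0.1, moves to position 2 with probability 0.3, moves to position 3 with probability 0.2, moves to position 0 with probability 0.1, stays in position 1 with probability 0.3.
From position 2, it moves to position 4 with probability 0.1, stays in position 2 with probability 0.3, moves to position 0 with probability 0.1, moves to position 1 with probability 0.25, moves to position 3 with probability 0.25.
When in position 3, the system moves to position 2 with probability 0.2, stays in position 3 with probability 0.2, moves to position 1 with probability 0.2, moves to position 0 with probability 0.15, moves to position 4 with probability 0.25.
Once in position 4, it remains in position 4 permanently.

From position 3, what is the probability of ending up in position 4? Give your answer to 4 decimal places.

0.5850

Let h(s) be the probability of absorption at position 4 starting from transient state s. Then h(position 4) = 1 and h(position 0) = 0. By first-step analysis:
h(position 1) = 0.1·0 + 0.3·h(position 1) + 0.3·h(position 2) + 0.2·h(position 3) + 0.1·1
h(position 2) = 0.1·0 + 0.25·h(position 1) + 0.3·h(position 2) + 0.25·h(position 3) + 0.1·1
h(position 3) = 0.15·0 + 0.2·h(position 1) + 0.2·h(position 2) + 0.2·h(position 3) + 0.25·1
Solving: h(position 1) = 0.5441, h(position 2) = 0.5461, h(position 3) = 0.5850.
Starting from position 3, the probability is 0.5850.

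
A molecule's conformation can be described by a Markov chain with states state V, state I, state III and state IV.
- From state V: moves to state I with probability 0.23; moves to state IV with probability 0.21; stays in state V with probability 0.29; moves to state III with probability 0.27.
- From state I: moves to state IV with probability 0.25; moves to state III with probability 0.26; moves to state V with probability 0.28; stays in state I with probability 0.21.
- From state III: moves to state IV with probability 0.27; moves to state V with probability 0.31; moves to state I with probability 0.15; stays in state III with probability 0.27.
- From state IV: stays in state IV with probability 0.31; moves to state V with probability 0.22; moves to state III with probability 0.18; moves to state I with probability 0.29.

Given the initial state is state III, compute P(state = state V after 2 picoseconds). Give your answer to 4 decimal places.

0.2750

Propagate the distribution vector 2 picoseconds from state III.
After 0 picoseconds: (0.0000, 0.0000, 1.0000, 0.0000)
After 1 picosecond: (0.3100, 0.1500, 0.2700, 0.2700)
After 2 picoseconds: (0.2750, 0.2216, 0.2442, 0.2592)
P(in state V after 2 picoseconds) = 0.2750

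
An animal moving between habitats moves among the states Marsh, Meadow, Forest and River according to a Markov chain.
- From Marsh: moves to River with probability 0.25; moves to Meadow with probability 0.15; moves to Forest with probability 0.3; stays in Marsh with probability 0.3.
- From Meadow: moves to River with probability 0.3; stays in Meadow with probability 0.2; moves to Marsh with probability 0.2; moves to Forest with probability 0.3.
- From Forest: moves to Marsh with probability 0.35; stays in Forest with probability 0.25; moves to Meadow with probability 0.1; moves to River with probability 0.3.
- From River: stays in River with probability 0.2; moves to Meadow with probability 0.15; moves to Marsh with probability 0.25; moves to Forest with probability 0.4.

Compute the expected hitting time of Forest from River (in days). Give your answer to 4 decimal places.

2.7876

Let t(s) be the expected number of days to first reach Forest from state s, with t(Forest) = 0. Conditioning on the first day:
t(Marsh) = 1 + 0.3·t(Marsh) + 0.15·t(Meadow) + 0.25·t(River)
t(Meadow) = 1 + 0.2·t(Marsh) + 0.2·t(Meadow) + 0.3·t(River)
t(River) = 1 + 0.25·t(Marsh) + 0.15·t(Meadow) + 0.2·t(River)
Solving: t(Marsh) = 3.0811, t(Meadow) = 3.0656, t(River) = 2.7876.
Expected days from River to Forest: 2.7876.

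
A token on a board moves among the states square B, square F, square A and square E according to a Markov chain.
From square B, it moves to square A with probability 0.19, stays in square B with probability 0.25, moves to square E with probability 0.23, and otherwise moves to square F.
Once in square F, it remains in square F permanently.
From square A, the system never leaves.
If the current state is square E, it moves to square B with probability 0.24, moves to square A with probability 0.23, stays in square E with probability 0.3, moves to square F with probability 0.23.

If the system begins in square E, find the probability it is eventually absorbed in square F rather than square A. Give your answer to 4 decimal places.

0.5358

Let h(s) be the probability of absorption at square F starting from transient state s. Then h(square F) = 1 and h(square A) = 0. By first-step analysis:
h(square B) = 0.25·h(square B) + 0.33·1 + 0.19·0 + 0.23·h(square E)
h(square E) = 0.24·h(square B) + 0.23·1 + 0.23·0 + 0.3·h(square E)
Solving: h(square B) = 0.6043, h(square E) = 0.5358.
Starting from square E, the probability is 0.5358.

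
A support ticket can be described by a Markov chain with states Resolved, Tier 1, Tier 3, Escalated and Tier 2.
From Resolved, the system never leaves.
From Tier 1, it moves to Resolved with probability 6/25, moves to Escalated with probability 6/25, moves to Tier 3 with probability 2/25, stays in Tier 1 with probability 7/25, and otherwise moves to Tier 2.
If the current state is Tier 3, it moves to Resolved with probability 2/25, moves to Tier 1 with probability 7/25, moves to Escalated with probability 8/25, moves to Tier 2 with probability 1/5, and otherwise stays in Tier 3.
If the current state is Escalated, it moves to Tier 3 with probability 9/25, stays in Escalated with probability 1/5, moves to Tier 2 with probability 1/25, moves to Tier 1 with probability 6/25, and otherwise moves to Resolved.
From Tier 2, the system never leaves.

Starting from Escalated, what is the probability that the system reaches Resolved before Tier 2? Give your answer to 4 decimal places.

0.5998

Let h(s) be the probability of absorption at Resolved starting from transient state s. Then h(Resolved) = 1 and h(Tier 2) = 0. By first-step analysis:
h(Tier 1) = 0.24·1 + 0.28·h(Tier 1) + 0.08·h(Tier 3) + 0.24·h(Escalated) + 0.16·0
h(Tier 3) = 0.08·1 + 0.28·h(Tier 1) + 0.12·h(Tier 3) + 0.32·h(Escalated) + 0.2·0
h(Escalated) = 0.16·1 + 0.24·h(Tier 1) + 0.36·h(Tier 3) + 0.2·h(Escalated) + 0.04·0
Solving: h(Tier 1) = 0.5884, h(Tier 3) = 0.4963, h(Escalated) = 0.5998.
Starting from Escalated, the probability is 0.5998.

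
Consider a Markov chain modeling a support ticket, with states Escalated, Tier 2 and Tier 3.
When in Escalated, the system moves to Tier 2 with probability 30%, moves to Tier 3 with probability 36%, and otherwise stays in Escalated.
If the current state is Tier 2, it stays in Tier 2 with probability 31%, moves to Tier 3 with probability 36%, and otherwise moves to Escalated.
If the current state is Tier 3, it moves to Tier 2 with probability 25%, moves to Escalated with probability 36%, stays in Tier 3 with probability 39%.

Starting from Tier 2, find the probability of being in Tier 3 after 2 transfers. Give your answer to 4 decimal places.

Sum over the intermediate state after 1 transfer:
P = P(Tier 2→Escalated)·P(Escalated→Tier 3) + P(Tier 2→Tier 2)·P(Tier 2→Tier 3) + P(Tier 2→Tier 3)·P(Tier 3→Tier 3)
  = 0.33×0.36 + 0.31×0.36 + 0.36×0.39
  = 0.1188 + 0.1116 + 0.1404 = 0.3708

0.3708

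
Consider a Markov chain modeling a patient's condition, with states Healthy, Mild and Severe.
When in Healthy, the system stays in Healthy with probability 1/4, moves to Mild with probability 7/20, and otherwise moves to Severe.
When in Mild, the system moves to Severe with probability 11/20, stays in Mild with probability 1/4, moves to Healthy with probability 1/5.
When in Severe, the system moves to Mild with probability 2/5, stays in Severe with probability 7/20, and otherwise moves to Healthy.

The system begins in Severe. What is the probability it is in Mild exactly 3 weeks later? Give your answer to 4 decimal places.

0.3394

Propagate the distribution vector 3 weeks from Severe.
After 0 weeks: (0.0000, 0.0000, 1.0000)
After 1 week: (0.2500, 0.4000, 0.3500)
After 2 weeks: (0.2300, 0.3275, 0.4425)
After 3 weeks: (0.2336, 0.3394, 0.4270)
P(in Mild after 3 weeks) = 0.3394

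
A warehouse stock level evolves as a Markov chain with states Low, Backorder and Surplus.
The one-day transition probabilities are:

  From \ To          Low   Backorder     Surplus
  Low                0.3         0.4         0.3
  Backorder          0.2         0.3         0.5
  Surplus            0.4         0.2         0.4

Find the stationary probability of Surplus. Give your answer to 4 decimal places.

Let the stationary distribution be π with π = πP and π_1 + π_2 + π_3 = 1.
π_1 = 0.3·π_1 + 0.2·π_2 + 0.4·π_3
π_2 = 0.4·π_1 + 0.3·π_2 + 0.2·π_3
Solving with the normalization constraint gives π = (0.3107, 0.2913, 0.3981).
So the stationary probability of Surplus is 0.3981.

0.3981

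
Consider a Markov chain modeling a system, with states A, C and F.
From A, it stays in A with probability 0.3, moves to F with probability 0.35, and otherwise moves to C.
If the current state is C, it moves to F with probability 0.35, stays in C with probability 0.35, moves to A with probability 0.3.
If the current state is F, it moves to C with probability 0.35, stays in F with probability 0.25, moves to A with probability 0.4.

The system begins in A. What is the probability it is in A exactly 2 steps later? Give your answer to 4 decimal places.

0.3350

Sum over the intermediate state after 1 step:
P = P(A→A)·P(A→A) + P(A→C)·P(C→A) + P(A→F)·P(F→A)
  = 0.3×0.3 + 0.35×0.3 + 0.35×0.4
  = 0.0900 + 0.1050 + 0.1400 = 0.3350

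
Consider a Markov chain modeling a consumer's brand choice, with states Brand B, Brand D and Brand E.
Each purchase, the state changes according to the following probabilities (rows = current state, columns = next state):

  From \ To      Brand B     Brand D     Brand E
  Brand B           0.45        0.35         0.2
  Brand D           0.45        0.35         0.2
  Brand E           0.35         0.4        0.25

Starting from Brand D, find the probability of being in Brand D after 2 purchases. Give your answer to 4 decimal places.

Sum over the intermediate state after 1 purchase:
P = P(Brand D→Brand B)·P(Brand B→Brand D) + P(Brand D→Brand D)·P(Brand D→Brand D) + P(Brand D→Brand E)·P(Brand E→Brand D)
  = 0.45×0.35 + 0.35×0.35 + 0.2×0.4
  = 0.1575 + 0.1225 + 0.0800 = 0.3600

0.3600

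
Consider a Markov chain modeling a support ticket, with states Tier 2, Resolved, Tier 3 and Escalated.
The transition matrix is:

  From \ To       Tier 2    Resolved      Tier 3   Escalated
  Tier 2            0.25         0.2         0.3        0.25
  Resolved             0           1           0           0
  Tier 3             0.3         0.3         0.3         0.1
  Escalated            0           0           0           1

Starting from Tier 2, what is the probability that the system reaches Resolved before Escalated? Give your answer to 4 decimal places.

0.5287

Let h(s) be the probability of absorption at Resolved starting from transient state s. Then h(Resolved) = 1 and h(Escalated) = 0. By first-step analysis:
h(Tier 2) = 0.25·h(Tier 2) + 0.2·1 + 0.3·h(Tier 3) + 0.25·0
h(Tier 3) = 0.3·h(Tier 2) + 0.3·1 + 0.3·h(Tier 3) + 0.1·0
Solving: h(Tier 2) = 0.5287, h(Tier 3) = 0.6552.
Starting from Tier 2, the probability is 0.5287.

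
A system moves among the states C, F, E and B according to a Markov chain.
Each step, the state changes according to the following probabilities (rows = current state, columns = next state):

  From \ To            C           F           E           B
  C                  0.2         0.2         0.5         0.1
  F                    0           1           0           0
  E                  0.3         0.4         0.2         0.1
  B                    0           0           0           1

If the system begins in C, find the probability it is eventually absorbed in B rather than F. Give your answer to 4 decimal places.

0.2653

Let h(s) be the probability of absorption at B starting from transient state s. Then h(B) = 1 and h(F) = 0. By first-step analysis:
h(C) = 0.2·h(C) + 0.2·0 + 0.5·h(E) + 0.1·1
h(E) = 0.3·h(C) + 0.4·0 + 0.2·h(E) + 0.1·1
Solving: h(C) = 0.2653, h(E) = 0.2245.
Starting from C, the probability is 0.2653.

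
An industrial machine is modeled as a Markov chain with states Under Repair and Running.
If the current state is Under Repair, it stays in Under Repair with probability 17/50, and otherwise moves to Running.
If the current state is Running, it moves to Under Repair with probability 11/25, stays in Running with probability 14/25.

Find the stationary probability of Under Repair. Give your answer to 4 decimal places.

0.4000

Let the stationary distribution be π with π = πP and π_1 + π_2 = 1.
π_1 = 0.34·π_1 + 0.44·π_2
Solving with the normalization constraint gives π = (0.4000, 0.6000).
So the stationary probability of Under Repair is 0.4000.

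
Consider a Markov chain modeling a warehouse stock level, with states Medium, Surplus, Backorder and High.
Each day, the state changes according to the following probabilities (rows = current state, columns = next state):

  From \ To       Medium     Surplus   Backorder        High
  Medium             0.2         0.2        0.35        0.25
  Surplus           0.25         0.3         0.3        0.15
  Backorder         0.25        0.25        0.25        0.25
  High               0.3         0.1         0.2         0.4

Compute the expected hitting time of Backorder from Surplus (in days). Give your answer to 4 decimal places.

3.4586

Let t(s) be the expected number of days to first reach Backorder from state s, with t(Backorder) = 0. Conditioning on the first day:
t(Medium) = 1 + 0.2·t(Medium) + 0.2·t(Surplus) + 0.25·t(High)
t(Surplus) = 1 + 0.25·t(Medium) + 0.3·t(Surplus) + 0.15·t(High)
t(High) = 1 + 0.3·t(Medium) + 0.1·t(Surplus) + 0.4·t(High)
Solving: t(Medium) = 3.3370, t(Surplus) = 3.4586, t(High) = 3.9116.
Expected days from Surplus to Backorder: 3.4586.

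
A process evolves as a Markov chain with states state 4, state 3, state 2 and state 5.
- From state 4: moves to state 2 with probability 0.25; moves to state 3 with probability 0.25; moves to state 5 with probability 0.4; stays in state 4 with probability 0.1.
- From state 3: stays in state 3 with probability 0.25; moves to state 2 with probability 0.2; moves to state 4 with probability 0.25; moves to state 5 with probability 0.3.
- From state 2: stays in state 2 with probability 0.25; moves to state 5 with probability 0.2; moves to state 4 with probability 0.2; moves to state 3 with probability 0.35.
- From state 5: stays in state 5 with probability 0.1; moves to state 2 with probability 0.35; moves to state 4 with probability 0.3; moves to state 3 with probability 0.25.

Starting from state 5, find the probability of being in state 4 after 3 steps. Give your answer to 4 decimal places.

Propagate the distribution vector 3 steps from state 5.
After 0 steps: (0.0000, 0.0000, 0.0000, 1.0000)
After 1 step: (0.3000, 0.2500, 0.3500, 0.1000)
After 2 steps: (0.1925, 0.2850, 0.2475, 0.2750)
After 3 steps: (0.2225, 0.2748, 0.2633, 0.2395)
P(in state 4 after 3 steps) = 0.2225

0.2225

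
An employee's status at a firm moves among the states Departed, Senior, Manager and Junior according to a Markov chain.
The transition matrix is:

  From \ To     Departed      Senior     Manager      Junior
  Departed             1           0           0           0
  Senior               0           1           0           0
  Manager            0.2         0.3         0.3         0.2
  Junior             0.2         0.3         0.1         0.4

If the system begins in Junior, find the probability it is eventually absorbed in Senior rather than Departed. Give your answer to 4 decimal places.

0.6000

Let h(s) be the probability of absorption at Senior starting from transient state s. Then h(Senior) = 1 and h(Departed) = 0. By first-step analysis:
h(Manager) = 0.2·0 + 0.3·1 + 0.3·h(Manager) + 0.2·h(Junior)
h(Junior) = 0.2·0 + 0.3·1 + 0.1·h(Manager) + 0.4·h(Junior)
Solving: h(Manager) = 0.6000, h(Junior) = 0.6000.
Starting from Junior, the probability is 0.6000.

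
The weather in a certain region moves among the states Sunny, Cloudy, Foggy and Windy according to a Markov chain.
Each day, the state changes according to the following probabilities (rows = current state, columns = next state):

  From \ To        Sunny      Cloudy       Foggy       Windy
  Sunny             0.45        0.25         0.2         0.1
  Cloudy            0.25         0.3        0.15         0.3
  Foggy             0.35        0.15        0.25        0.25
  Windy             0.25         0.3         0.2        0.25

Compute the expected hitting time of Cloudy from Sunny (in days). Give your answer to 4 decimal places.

Let t(s) be the expected number of days to first reach Cloudy from state s, with t(Cloudy) = 0. Conditioning on the first day:
t(Sunny) = 1 + 0.45·t(Sunny) + 0.2·t(Foggy) + 0.1·t(Windy)
t(Foggy) = 1 + 0.35·t(Sunny) + 0.25·t(Foggy) + 0.25·t(Windy)
t(Windy) = 1 + 0.25·t(Sunny) + 0.2·t(Foggy) + 0.25·t(Windy)
Solving: t(Sunny) = 4.2250, t(Foggy) = 4.6305, t(Windy) = 3.9765.
Expected days from Sunny to Cloudy: 4.2250.

4.2250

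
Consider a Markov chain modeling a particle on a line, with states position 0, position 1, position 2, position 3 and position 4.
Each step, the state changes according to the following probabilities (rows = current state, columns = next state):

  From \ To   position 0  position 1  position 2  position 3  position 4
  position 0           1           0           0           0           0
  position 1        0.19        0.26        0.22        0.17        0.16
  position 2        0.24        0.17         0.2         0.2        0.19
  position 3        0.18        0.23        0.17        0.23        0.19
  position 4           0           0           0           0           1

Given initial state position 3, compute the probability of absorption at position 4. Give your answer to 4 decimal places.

Let h(s) be the probability of absorption at position 4 starting from transient state s. Then h(position 4) = 1 and h(position 0) = 0. By first-step analysis:
h(position 1) = 0.19·0 + 0.26·h(position 1) + 0.22·h(position 2) + 0.17·h(position 3) + 0.16·1
h(position 2) = 0.24·0 + 0.17·h(position 1) + 0.2·h(position 2) + 0.2·h(position 3) + 0.19·1
h(position 3) = 0.18·0 + 0.23·h(position 1) + 0.17·h(position 2) + 0.23·h(position 3) + 0.19·1
Solving: h(position 1) = 0.4640, h(position 2) = 0.4577, h(position 3) = 0.4864.
Starting from position 3, the probability is 0.4864.

0.4864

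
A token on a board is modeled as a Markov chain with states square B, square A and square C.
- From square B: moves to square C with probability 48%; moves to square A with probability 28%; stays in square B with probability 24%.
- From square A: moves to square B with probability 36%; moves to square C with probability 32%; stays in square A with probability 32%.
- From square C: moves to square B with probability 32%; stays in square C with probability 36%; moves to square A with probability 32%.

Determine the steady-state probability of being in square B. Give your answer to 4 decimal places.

Let the stationary distribution be π with π = πP and π_1 + π_2 + π_3 = 1.
π_1 = 0.24·π_1 + 0.36·π_2 + 0.32·π_3
π_2 = 0.28·π_1 + 0.32·π_2 + 0.32·π_3
Solving with the normalization constraint gives π = (0.3077, 0.3077, 0.3846).
So the stationary probability of square B is 0.3077.

0.3077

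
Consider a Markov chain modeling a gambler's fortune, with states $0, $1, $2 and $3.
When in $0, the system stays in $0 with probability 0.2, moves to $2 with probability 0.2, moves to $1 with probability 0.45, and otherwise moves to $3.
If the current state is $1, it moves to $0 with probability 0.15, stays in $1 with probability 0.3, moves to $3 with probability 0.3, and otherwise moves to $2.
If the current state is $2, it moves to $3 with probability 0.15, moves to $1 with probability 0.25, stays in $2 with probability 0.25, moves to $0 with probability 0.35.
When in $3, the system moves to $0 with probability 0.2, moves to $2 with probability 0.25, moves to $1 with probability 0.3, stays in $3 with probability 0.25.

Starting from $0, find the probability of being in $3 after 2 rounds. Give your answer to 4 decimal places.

Propagate the distribution vector 2 rounds from $0.
After 0 rounds: (1.0000, 0.0000, 0.0000, 0.0000)
After 1 round: (0.2000, 0.4500, 0.2000, 0.1500)
After 2 rounds: (0.2075, 0.3200, 0.2400, 0.2325)
P(in $3 after 2 rounds) = 0.2325

0.2325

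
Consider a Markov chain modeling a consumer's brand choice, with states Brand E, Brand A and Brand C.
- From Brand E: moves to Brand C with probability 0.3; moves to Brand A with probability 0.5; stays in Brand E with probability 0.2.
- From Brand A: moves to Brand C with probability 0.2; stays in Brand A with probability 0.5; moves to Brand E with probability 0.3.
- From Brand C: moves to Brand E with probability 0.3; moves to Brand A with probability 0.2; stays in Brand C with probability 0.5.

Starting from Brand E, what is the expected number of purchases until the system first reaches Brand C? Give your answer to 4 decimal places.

4.0000

Let t(s) be the expected number of purchases to first reach Brand C from state s, with t(Brand C) = 0. Conditioning on the first purchase:
t(Brand E) = 1 + 0.2·t(Brand E) + 0.5·t(Brand A)
t(Brand A) = 1 + 0.3·t(Brand E) + 0.5·t(Brand A)
Solving: t(Brand E) = 4.0000, t(Brand A) = 4.4000.
Expected purchases from Brand E to Brand C: 4.0000.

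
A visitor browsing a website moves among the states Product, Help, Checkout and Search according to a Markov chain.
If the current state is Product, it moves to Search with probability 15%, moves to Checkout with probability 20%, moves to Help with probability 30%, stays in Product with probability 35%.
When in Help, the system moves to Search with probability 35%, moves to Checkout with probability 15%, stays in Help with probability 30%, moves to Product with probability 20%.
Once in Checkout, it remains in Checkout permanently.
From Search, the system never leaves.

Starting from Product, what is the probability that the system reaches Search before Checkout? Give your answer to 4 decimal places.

0.5316

Let h(s) be the probability of absorption at Search starting from transient state s. Then h(Search) = 1 and h(Checkout) = 0. By first-step analysis:
h(Product) = 0.35·h(Product) + 0.3·h(Help) + 0.2·0 + 0.15·1
h(Help) = 0.2·h(Product) + 0.3·h(Help) + 0.15·0 + 0.35·1
Solving: h(Product) = 0.5316, h(Help) = 0.6519.
Starting from Product, the probability is 0.5316.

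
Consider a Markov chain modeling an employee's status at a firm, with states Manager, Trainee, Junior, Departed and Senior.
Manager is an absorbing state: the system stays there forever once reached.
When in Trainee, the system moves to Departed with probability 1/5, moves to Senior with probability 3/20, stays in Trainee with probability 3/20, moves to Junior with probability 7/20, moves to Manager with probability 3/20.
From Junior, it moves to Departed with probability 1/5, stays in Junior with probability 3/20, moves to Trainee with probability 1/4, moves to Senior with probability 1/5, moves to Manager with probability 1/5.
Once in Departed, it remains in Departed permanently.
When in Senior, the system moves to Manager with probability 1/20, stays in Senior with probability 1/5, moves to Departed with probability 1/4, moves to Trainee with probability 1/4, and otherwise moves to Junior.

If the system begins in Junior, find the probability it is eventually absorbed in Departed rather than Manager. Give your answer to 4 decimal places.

0.5664

Let h(s) be the probability of absorption at Departed starting from transient state s. Then h(Departed) = 1 and h(Manager) = 0. By first-step analysis:
h(Trainee) = 0.15·0 + 0.15·h(Trainee) + 0.35·h(Junior) + 0.2·1 + 0.15·h(Senior)
h(Junior) = 0.2·0 + 0.25·h(Trainee) + 0.15·h(Junior) + 0.2·1 + 0.2·h(Senior)
h(Senior) = 0.05·0 + 0.25·h(Trainee) + 0.25·h(Junior) + 0.25·1 + 0.2·h(Senior)
Solving: h(Trainee) = 0.5873, h(Junior) = 0.5664, h(Senior) = 0.6730.
Starting from Junior, the probability is 0.5664.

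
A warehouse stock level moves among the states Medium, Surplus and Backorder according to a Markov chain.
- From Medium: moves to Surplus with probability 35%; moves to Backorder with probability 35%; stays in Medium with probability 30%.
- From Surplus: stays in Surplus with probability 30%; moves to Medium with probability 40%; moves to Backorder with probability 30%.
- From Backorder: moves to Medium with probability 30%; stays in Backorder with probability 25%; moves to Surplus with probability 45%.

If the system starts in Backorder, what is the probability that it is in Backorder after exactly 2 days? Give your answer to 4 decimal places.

0.3025

Sum over the intermediate state after 1 day:
P = P(Backorder→Medium)·P(Medium→Backorder) + P(Backorder→Surplus)·P(Surplus→Backorder) + P(Backorder→Backorder)·P(Backorder→Backorder)
  = 0.3×0.35 + 0.45×0.3 + 0.25×0.25
  = 0.1050 + 0.1350 + 0.0625 = 0.3025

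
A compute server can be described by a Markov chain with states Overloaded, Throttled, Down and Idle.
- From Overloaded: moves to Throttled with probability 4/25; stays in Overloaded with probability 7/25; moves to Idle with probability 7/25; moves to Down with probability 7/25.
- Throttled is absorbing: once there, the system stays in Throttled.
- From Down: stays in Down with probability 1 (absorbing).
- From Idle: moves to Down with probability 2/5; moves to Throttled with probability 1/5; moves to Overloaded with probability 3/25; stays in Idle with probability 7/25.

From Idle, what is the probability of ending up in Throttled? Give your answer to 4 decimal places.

Let h(s) be the probability of absorption at Throttled starting from transient state s. Then h(Throttled) = 1 and h(Down) = 0. By first-step analysis:
h(Overloaded) = 0.28·h(Overloaded) + 0.16·1 + 0.28·0 + 0.28·h(Idle)
h(Idle) = 0.12·h(Overloaded) + 0.2·1 + 0.4·0 + 0.28·h(Idle)
Solving: h(Overloaded) = 0.3531, h(Idle) = 0.3366.
Starting from Idle, the probability is 0.3366.

0.3366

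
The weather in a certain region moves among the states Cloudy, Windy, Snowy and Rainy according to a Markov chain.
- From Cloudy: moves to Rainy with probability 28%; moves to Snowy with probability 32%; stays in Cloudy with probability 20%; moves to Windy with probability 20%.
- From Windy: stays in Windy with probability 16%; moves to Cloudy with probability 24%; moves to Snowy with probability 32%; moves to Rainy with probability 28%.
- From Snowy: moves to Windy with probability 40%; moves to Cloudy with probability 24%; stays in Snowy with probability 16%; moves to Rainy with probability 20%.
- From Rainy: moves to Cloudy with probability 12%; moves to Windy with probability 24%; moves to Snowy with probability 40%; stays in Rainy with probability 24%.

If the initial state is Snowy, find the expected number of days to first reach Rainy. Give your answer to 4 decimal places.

Let t(s) be the expected number of days to first reach Rainy from state s, with t(Rainy) = 0. Conditioning on the first day:
t(Cloudy) = 1 + 0.2·t(Cloudy) + 0.2·t(Windy) + 0.32·t(Snowy)
t(Windy) = 1 + 0.24·t(Cloudy) + 0.16·t(Windy) + 0.32·t(Snowy)
t(Snowy) = 1 + 0.24·t(Cloudy) + 0.4·t(Windy) + 0.16·t(Snowy)
Solving: t(Cloudy) = 3.8770, t(Windy) = 3.8770, t(Snowy) = 4.1444.
Expected days from Snowy to Rainy: 4.1444.

4.1444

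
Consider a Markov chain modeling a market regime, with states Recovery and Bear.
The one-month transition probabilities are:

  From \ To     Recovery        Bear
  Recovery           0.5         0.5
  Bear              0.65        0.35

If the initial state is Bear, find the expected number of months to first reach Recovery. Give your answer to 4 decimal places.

Let t(s) be the expected number of months to first reach Recovery from state s, with t(Recovery) = 0. Conditioning on the first month:
t(Bear) = 1 + 0.35·t(Bear)
Solving: t(Bear) = 1.5385.
Expected months from Bear to Recovery: 1.5385.

1.5385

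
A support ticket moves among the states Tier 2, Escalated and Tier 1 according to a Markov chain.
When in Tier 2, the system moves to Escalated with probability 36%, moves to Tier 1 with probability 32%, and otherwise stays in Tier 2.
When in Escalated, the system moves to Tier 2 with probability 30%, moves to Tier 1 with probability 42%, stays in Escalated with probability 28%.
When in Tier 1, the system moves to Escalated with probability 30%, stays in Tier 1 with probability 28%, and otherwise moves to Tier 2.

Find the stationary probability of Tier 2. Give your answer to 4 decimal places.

Let the stationary distribution be π with π = πP and π_1 + π_2 + π_3 = 1.
π_1 = 0.32·π_1 + 0.3·π_2 + 0.42·π_3
π_2 = 0.36·π_1 + 0.28·π_2 + 0.3·π_3
Solving with the normalization constraint gives π = (0.3475, 0.3146, 0.3379).
So the stationary probability of Tier 2 is 0.3475.

0.3475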